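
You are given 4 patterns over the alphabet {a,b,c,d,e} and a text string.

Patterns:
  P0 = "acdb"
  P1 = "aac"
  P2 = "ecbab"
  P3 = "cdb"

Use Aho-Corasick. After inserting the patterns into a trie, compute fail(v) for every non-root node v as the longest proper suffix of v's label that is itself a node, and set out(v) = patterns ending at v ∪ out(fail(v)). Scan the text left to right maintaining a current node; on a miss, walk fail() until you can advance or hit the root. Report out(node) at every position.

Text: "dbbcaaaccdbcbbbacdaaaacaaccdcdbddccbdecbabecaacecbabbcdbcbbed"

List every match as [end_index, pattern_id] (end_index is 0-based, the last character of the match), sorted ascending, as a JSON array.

Build automaton:
Trie nodes:
  n0 'ε': a→1 c→12 e→7
  n1 'a': a→5 c→2
  n2 'ac': d→3
  n3 'acd': b→4
  n4 'acdb': ·  ←P0
  n5 'aa': c→6
  n6 'aac': ·  ←P1
  n7 'e': c→8
  n8 'ec': b→9
  n9 'ecb': a→10
  n10 'ecba': b→11
  n11 'ecbab': ·  ←P2
  n12 'c': d→13
  n13 'cd': b→14
  n14 'cdb': ·  ←P3

BFS fail/out derivation:
  n1('a'): parent n0 fail=0; on 'a' 0 → fail=0;  out ∅∪∅=∅
  n7('e'): parent n0 fail=0; on 'e' 0 → fail=0;  out ∅∪∅=∅
  n12('c'): parent n0 fail=0; on 'c' 0 → fail=0;  out ∅∪∅=∅
  n2('ac'): parent n1 fail=0; on 'c' 0 → fail=12;  out ∅∪∅=∅
  n5('aa'): parent n1 fail=0; on 'a' 0 → fail=1;  out ∅∪∅=∅
  n8('ec'): parent n7 fail=0; on 'c' 0 → fail=12;  out ∅∪∅=∅
  n13('cd'): parent n12 fail=0; on 'd' 0 → fail=0;  out ∅∪∅=∅
  n3('acd'): parent n2 fail=12; on 'd' 12 → fail=13;  out ∅∪∅=∅
  n6('aac'): parent n5 fail=1; on 'c' 1 → fail=2;  out {1}∪∅={1}
  n9('ecb'): parent n8 fail=12; on 'b' 12→0 → fail=0;  out ∅∪∅=∅
  n14('cdb'): parent n13 fail=0; on 'b' 0 → fail=0;  out {3}∪∅={3}
  n4('acdb'): parent n3 fail=13; on 'b' 13 → fail=14;  out {0}∪{3}={0,3}
  n10('ecba'): parent n9 fail=0; on 'a' 0 → fail=1;  out ∅∪∅=∅
  n11('ecbab'): parent n10 fail=1; on 'b' 1→0 → fail=0;  out {2}∪∅={2}

Text stream:
i=0 'd': node 0→0
i=1 'b': node 0→0
i=2 'b': node 0→0
i=3 'c': node 0→12
i=4 'a': node 12→1 (fail-walked)
i=5 'a': node 1→5
i=6 'a': node 5→5 (fail-walked)
i=7 'c': node 5→6  → match P1@[5:7]
i=8 'c': node 6→12 (fail-walked)
i=9 'd': node 12→13
i=10 'b': node 13→14  → match P3@[8:10]
i=11 'c': node 14→12 (fail-walked)
i=12 'b': node 12→0 (fail-walked)
i=13 'b': node 0→0
i=14 'b': node 0→0
i=15 'a': node 0→1
i=16 'c': node 1→2
i=17 'd': node 2→3
i=18 'a': node 3→1 (fail-walked)
i=19 'a': node 1→5
i=20 'a': node 5→5 (fail-walked)
i=21 'a': node 5→5 (fail-walked)
i=22 'c': node 5→6  → match P1@[20:22]
i=23 'a': node 6→1 (fail-walked)
i=24 'a': node 1→5
i=25 'c': node 5→6  → match P1@[23:25]
i=26 'c': node 6→12 (fail-walked)
i=27 'd': node 12→13
i=28 'c': node 13→12 (fail-walked)
i=29 'd': node 12→13
i=30 'b': node 13→14  → match P3@[28:30]
i=31 'd': node 14→0 (fail-walked)
i=32 'd': node 0→0
i=33 'c': node 0→12
i=34 'c': node 12→12 (fail-walked)
i=35 'b': node 12→0 (fail-walked)
i=36 'd': node 0→0
i=37 'e': node 0→7
i=38 'c': node 7→8
i=39 'b': node 8→9
i=40 'a': node 9→10
i=41 'b': node 10→11  → match P2@[37:41]
i=42 'e': node 11→7 (fail-walked)
i=43 'c': node 7→8
i=44 'a': node 8→1 (fail-walked)
i=45 'a': node 1→5
i=46 'c': node 5→6  → match P1@[44:46]
i=47 'e': node 6→7 (fail-walked)
i=48 'c': node 7→8
i=49 'b': node 8→9
i=50 'a': node 9→10
i=51 'b': node 10→11  → match P2@[47:51]
i=52 'b': node 11→0 (fail-walked)
i=53 'c': node 0→12
i=54 'd': node 12→13
i=55 'b': node 13→14  → match P3@[53:55]
i=56 'c': node 14→12 (fail-walked)
i=57 'b': node 12→0 (fail-walked)
i=58 'b': node 0→0
i=59 'e': node 0→7
i=60 'd': node 7→0 (fail-walked)

Result: [[7,1],[10,3],[22,1],[25,1],[30,3],[41,2],[46,1],[51,2],[55,3]]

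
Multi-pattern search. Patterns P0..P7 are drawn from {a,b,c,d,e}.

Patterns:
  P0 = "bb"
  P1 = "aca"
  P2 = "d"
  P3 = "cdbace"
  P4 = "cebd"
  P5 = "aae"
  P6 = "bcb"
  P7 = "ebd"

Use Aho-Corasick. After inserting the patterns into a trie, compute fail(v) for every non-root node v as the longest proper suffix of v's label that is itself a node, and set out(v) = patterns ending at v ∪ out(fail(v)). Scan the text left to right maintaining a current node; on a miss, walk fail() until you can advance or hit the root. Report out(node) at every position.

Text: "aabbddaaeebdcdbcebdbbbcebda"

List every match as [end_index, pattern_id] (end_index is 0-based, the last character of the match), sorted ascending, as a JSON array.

Construct AC machine:
Trie (insert patterns):
  n0 'ε': a→3 b→1 c→7 d→6 e→20
  n1 'b': b→2 c→18
  n2 'bb': ·  ←P0
  n3 'a': a→16 c→4
  n4 'ac': a→5
  n5 'aca': ·  ←P1
  n6 'd': ·  ←P2
  n7 'c': d→8 e→13
  n8 'cd': b→9
  n9 'cdb': a→10
  n10 'cdba': c→11
  n11 'cdbac': e→12
  n12 'cdbace': ·  ←P3
  n13 'ce': b→14
  n14 'ceb': d→15
  n15 'cebd': ·  ←P4
  n16 'aa': e→17
  n17 'aae': ·  ←P5
  n18 'bc': b→19
  n19 'bcb': ·  ←P6
  n20 'e': b→21
  n21 'eb': d→22
  n22 'ebd': ·  ←P7

Failure links (BFS by depth):
  n1('b'): parent n0 fail=0; on 'b' 0 → fail=0;  out ∅∪∅=∅
  n3('a'): parent n0 fail=0; on 'a' 0 → fail=0;  out ∅∪∅=∅
  n6('d'): parent n0 fail=0; on 'd' 0 → fail=0;  out {2}∪∅={2}
  n7('c'): parent n0 fail=0; on 'c' 0 → fail=0;  out ∅∪∅=∅
  n20('e'): parent n0 fail=0; on 'e' 0 → fail=0;  out ∅∪∅=∅
  n2('bb'): parent n1 fail=0; on 'b' 0 → fail=1;  out {0}∪∅={0}
  n4('ac'): parent n3 fail=0; on 'c' 0 → fail=7;  out ∅∪∅=∅
  n8('cd'): parent n7 fail=0; on 'd' 0 → fail=6;  out ∅∪{2}={2}
  n13('ce'): parent n7 fail=0; on 'e' 0 → fail=20;  out ∅∪∅=∅
  n16('aa'): parent n3 fail=0; on 'a' 0 → fail=3;  out ∅∪∅=∅
  n18('bc'): parent n1 fail=0; on 'c' 0 → fail=7;  out ∅∪∅=∅
  n21('eb'): parent n20 fail=0; on 'b' 0 → fail=1;  out ∅∪∅=∅
  n5('aca'): parent n4 fail=7; on 'a' 7→0 → fail=3;  out {1}∪∅={1}
  n9('cdb'): parent n8 fail=6; on 'b' 6→0 → fail=1;  out ∅∪∅=∅
  n14('ceb'): parent n13 fail=20; on 'b' 20 → fail=21;  out ∅∪∅=∅
  n17('aae'): parent n16 fail=3; on 'e' 3→0 → fail=20;  out {5}∪∅={5}
  n19('bcb'): parent n18 fail=7; on 'b' 7→0 → fail=1;  out {6}∪∅={6}
  n22('ebd'): parent n21 fail=1; on 'd' 1→0 → fail=6;  out {7}∪{2}={2,7}
  n10('cdba'): parent n9 fail=1; on 'a' 1→0 → fail=3;  out ∅∪∅=∅
  n15('cebd'): parent n14 fail=21; on 'd' 21 → fail=22;  out {4}∪{2,7}={2,4,7}
  n11('cdbac'): parent n10 fail=3; on 'c' 3 → fail=4;  out ∅∪∅=∅
  n12('cdbace'): parent n11 fail=4; on 'e' 4→7 → fail=13;  out {3}∪∅={3}

Text stream:
[0] read 'a'  n0⇒n3
[1] read 'a'  n3⇒n16
[2] read 'b'  n16⇒n1 (via fail)
[3] read 'b'  n1⇒n2  ** P0@[2:3]
[4] read 'd'  n2⇒n6 (via fail)  ** P2@[4:4]
[5] read 'd'  n6⇒n6 (via fail)  ** P2@[5:5]
[6] read 'a'  n6⇒n3 (via fail)
[7] read 'a'  n3⇒n16
[8] read 'e'  n16⇒n17  ** P5@[6:8]
[9] read 'e'  n17⇒n20 (via fail)
[10] read 'b'  n20⇒n21
[11] read 'd'  n21⇒n22  ** P2@[11:11],P7@[9:11]
[12] read 'c'  n22⇒n7 (via fail)
[13] read 'd'  n7⇒n8  ** P2@[13:13]
[14] read 'b'  n8⇒n9
[15] read 'c'  n9⇒n18 (via fail)
[16] read 'e'  n18⇒n13 (via fail)
[17] read 'b'  n13⇒n14
[18] read 'd'  n14⇒n15  ** P2@[18:18],P4@[15:18],P7@[16:18]
[19] read 'b'  n15⇒n1 (via fail)
[20] read 'b'  n1⇒n2  ** P0@[19:20]
[21] read 'b'  n2⇒n2 (via fail)  ** P0@[20:21]
[22] read 'c'  n2⇒n18 (via fail)
[23] read 'e'  n18⇒n13 (via fail)
[24] read 'b'  n13⇒n14
[25] read 'd'  n14⇒n15  ** P2@[25:25],P4@[22:25],P7@[23:25]
[26] read 'a'  n15⇒n3 (via fail)

Result: [[3,0],[4,2],[5,2],[8,5],[11,2],[11,7],[13,2],[18,2],[18,4],[18,7],[20,0],[21,0],[25,2],[25,4],[25,7]]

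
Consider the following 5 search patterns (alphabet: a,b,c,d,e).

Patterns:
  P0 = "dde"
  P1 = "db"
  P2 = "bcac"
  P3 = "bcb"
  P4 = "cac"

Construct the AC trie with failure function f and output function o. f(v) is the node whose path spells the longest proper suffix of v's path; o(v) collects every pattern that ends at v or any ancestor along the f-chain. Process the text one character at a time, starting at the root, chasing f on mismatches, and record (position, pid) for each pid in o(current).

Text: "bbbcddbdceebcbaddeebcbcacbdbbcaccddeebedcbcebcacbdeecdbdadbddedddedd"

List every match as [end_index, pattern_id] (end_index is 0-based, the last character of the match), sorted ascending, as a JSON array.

Construct AC machine:
Trie nodes:
  0='ε' goto b→5 c→10 d→1
  1='d' goto b→4 d→2
  2='dd' goto e→3
  3='dde' goto ·  ←P0
  4='db' goto ·  ←P1
  5='b' goto c→6
  6='bc' goto a→7 b→9
  7='bca' goto c→8
  8='bcac' goto ·  ←P2
  9='bcb' goto ·  ←P3
  10='c' goto a→11
  11='ca' goto c→12
  12='cac' goto ·  ←P4

Failure links (BFS by depth):
  fail(1) 'd': from fail(0)=0 chase 'd': 0 ⇒ 0;  out=∅∪out(0)=∅
  fail(5) 'b': from fail(0)=0 chase 'b': 0 ⇒ 0;  out=∅∪out(0)=∅
  fail(10) 'c': from fail(0)=0 chase 'c': 0 ⇒ 0;  out=∅∪out(0)=∅
  fail(2) 'dd': from fail(1)=0 chase 'd': 0 ⇒ 1;  out=∅∪out(1)=∅
  fail(4) 'db': from fail(1)=0 chase 'b': 0 ⇒ 5;  out={1}∪out(5)={1}
  fail(6) 'bc': from fail(5)=0 chase 'c': 0 ⇒ 10;  out=∅∪out(10)=∅
  fail(11) 'ca': from fail(10)=0 chase 'a': 0 ⇒ 0;  out=∅∪out(0)=∅
  fail(3) 'dde': from fail(2)=1 chase 'e': 1→0 ⇒ 0;  out={0}∪out(0)={0}
  fail(7) 'bca': from fail(6)=10 chase 'a': 10 ⇒ 11;  out=∅∪out(11)=∅
  fail(9) 'bcb': from fail(6)=10 chase 'b': 10→0 ⇒ 5;  out={3}∪out(5)={3}
  fail(12) 'cac': from fail(11)=0 chase 'c': 0 ⇒ 10;  out={4}∪out(10)={4}
  fail(8) 'bcac': from fail(7)=11 chase 'c': 11 ⇒ 12;  out={2}∪out(12)={2,4}

Run:
[0] read 'b'  n0⇒n5
[1] read 'b'  n5⇒n5 (via fail)
[2] read 'b'  n5⇒n5 (via fail)
[3] read 'c'  n5⇒n6
[4] read 'd'  n6⇒n1 (via fail)
[5] read 'd'  n1⇒n2
[6] read 'b'  n2⇒n4 (via fail)  → match P1@[5:6]
[7] read 'd'  n4⇒n1 (via fail)
[8] read 'c'  n1⇒n10 (via fail)
[9] read 'e'  n10⇒n0 (via fail)
[10] read 'e'  n0⇒n0
[11] read 'b'  n0⇒n5
[12] read 'c'  n5⇒n6
[13] read 'b'  n6⇒n9  → match P3@[11:13]
[14] read 'a'  n9⇒n0 (via fail)
[15] read 'd'  n0⇒n1
[16] read 'd'  n1⇒n2
[17] read 'e'  n2⇒n3  → match P0@[15:17]
[18] read 'e'  n3⇒n0 (via fail)
[19] read 'b'  n0⇒n5
[20] read 'c'  n5⇒n6
[21] read 'b'  n6⇒n9  → match P3@[19:21]
[22] read 'c'  n9⇒n6 (via fail)
[23] read 'a'  n6⇒n7
[24] read 'c'  n7⇒n8  → match P2@[21:24],P4@[22:24]
[25] read 'b'  n8⇒n5 (via fail)
[26] read 'd'  n5⇒n1 (via fail)
[27] read 'b'  n1⇒n4  → match P1@[26:27]
[28] read 'b'  n4⇒n5 (via fail)
[29] read 'c'  n5⇒n6
[30] read 'a'  n6⇒n7
[31] read 'c'  n7⇒n8  → match P2@[28:31],P4@[29:31]
[32] read 'c'  n8⇒n10 (via fail)
[33] read 'd'  n10⇒n1 (via fail)
[34] read 'd'  n1⇒n2
[35] read 'e'  n2⇒n3  → match P0@[33:35]
[36] read 'e'  n3⇒n0 (via fail)
[37] read 'b'  n0⇒n5
[38] read 'e'  n5⇒n0 (via fail)
[39] read 'd'  n0⇒n1
[40] read 'c'  n1⇒n10 (via fail)
[41] read 'b'  n10⇒n5 (via fail)
[42] read 'c'  n5⇒n6
[43] read 'e'  n6⇒n0 (via fail)
[44] read 'b'  n0⇒n5
[45] read 'c'  n5⇒n6
[46] read 'a'  n6⇒n7
[47] read 'c'  n7⇒n8  → match P2@[44:47],P4@[45:47]
[48] read 'b'  n8⇒n5 (via fail)
[49] read 'd'  n5⇒n1 (via fail)
[50] read 'e'  n1⇒n0 (via fail)
[51] read 'e'  n0⇒n0
[52] read 'c'  n0⇒n10
[53] read 'd'  n10⇒n1 (via fail)
[54] read 'b'  n1⇒n4  → match P1@[53:54]
[55] read 'd'  n4⇒n1 (via fail)
[56] read 'a'  n1⇒n0 (via fail)
[57] read 'd'  n0⇒n1
[58] read 'b'  n1⇒n4  → match P1@[57:58]
[59] read 'd'  n4⇒n1 (via fail)
[60] read 'd'  n1⇒n2
[61] read 'e'  n2⇒n3  → match P0@[59:61]
[62] read 'd'  n3⇒n1 (via fail)
[63] read 'd'  n1⇒n2
[64] read 'd'  n2⇒n2 (via fail)
[65] read 'e'  n2⇒n3  → match P0@[63:65]
[66] read 'd'  n3⇒n1 (via fail)
[67] read 'd'  n1⇒n2

All matches (sorted): [[6,1],[13,3],[17,0],[21,3],[24,2],[24,4],[27,1],[31,2],[31,4],[35,0],[47,2],[47,4],[54,1],[58,1],[61,0],[65,0]]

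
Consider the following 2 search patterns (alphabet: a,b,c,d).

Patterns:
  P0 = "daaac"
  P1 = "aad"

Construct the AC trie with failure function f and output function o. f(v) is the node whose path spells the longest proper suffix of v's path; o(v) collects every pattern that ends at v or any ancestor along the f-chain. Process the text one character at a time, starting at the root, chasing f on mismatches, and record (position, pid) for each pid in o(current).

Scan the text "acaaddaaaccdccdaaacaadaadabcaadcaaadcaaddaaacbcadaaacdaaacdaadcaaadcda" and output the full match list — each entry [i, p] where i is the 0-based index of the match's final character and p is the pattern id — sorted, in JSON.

Build:
Trie nodes:
  0='ε' goto a→6 d→1
  1='d' goto a→2
  2='da' goto a→3
  3='daa' goto a→4
  4='daaa' goto c→5
  5='daaac' goto ·  ←P0
  6='a' goto a→7
  7='aa' goto d→8
  8='aad' goto ·  ←P1

BFS fail/out derivation:
  n1('d'): parent n0 fail=0; on 'd' 0 → fail=0;  out ∅∪∅=∅
  n6('a'): parent n0 fail=0; on 'a' 0 → fail=0;  out ∅∪∅=∅
  n2('da'): parent n1 fail=0; on 'a' 0 → fail=6;  out ∅∪∅=∅
  n7('aa'): parent n6 fail=0; on 'a' 0 → fail=6;  out ∅∪∅=∅
  n3('daa'): parent n2 fail=6; on 'a' 6 → fail=7;  out ∅∪∅=∅
  n8('aad'): parent n7 fail=6; on 'd' 6→0 → fail=1;  out {1}∪∅={1}
  n4('daaa'): parent n3 fail=7; on 'a' 7→6 → fail=7;  out ∅∪∅=∅
  n5('daaac'): parent n4 fail=7; on 'c' 7→6→0 → fail=0;  out {0}∪∅={0}

Text stream:
[0] read 'a'  n0⇒n6
[1] read 'c'  n6⇒n0 ·f
[2] read 'a'  n0⇒n6
[3] read 'a'  n6⇒n7
[4] read 'd'  n7⇒n8  ** P1@[2:4]
[5] read 'd'  n8⇒n1 ·f
[6] read 'a'  n1⇒n2
[7] read 'a'  n2⇒n3
[8] read 'a'  n3⇒n4
[9] read 'c'  n4⇒n5  ** P0@[5:9]
[10] read 'c'  n5⇒n0 ·f
[11] read 'd'  n0⇒n1
[12] read 'c'  n1⇒n0 ·f
[13] read 'c'  n0⇒n0
[14] read 'd'  n0⇒n1
[15] read 'a'  n1⇒n2
[16] read 'a'  n2⇒n3
[17] read 'a'  n3⇒n4
[18] read 'c'  n4⇒n5  ** P0@[14:18]
[19] read 'a'  n5⇒n6 ·f
[20] read 'a'  n6⇒n7
[21] read 'd'  n7⇒n8  ** P1@[19:21]
[22] read 'a'  n8⇒n2 ·f
[23] read 'a'  n2⇒n3
[24] read 'd'  n3⇒n8 ·f  ** P1@[22:24]
[25] read 'a'  n8⇒n2 ·f
[26] read 'b'  n2⇒n0 ·f
[27] read 'c'  n0⇒n0
[28] read 'a'  n0⇒n6
[29] read 'a'  n6⇒n7
[30] read 'd'  n7⇒n8  ** P1@[28:30]
[31] read 'c'  n8⇒n0 ·f
[32] read 'a'  n0⇒n6
[33] read 'a'  n6⇒n7
[34] read 'a'  n7⇒n7 ·f
[35] read 'd'  n7⇒n8  ** P1@[33:35]
[36] read 'c'  n8⇒n0 ·f
[37] read 'a'  n0⇒n6
[38] read 'a'  n6⇒n7
[39] read 'd'  n7⇒n8  ** P1@[37:39]
[40] read 'd'  n8⇒n1 ·f
[41] read 'a'  n1⇒n2
[42] read 'a'  n2⇒n3
[43] read 'a'  n3⇒n4
[44] read 'c'  n4⇒n5  ** P0@[40:44]
[45] read 'b'  n5⇒n0 ·f
[46] read 'c'  n0⇒n0
[47] read 'a'  n0⇒n6
[48] read 'd'  n6⇒n1 ·f
[49] read 'a'  n1⇒n2
[50] read 'a'  n2⇒n3
[51] read 'a'  n3⇒n4
[52] read 'c'  n4⇒n5  ** P0@[48:52]
[53] read 'd'  n5⇒n1 ·f
[54] read 'a'  n1⇒n2
[55] read 'a'  n2⇒n3
[56] read 'a'  n3⇒n4
[57] read 'c'  n4⇒n5  ** P0@[53:57]
[58] read 'd'  n5⇒n1 ·f
[59] read 'a'  n1⇒n2
[60] read 'a'  n2⇒n3
[61] read 'd'  n3⇒n8 ·f  ** P1@[59:61]
[62] read 'c'  n8⇒n0 ·f
[63] read 'a'  n0⇒n6
[64] read 'a'  n6⇒n7
[65] read 'a'  n7⇒n7 ·f
[66] read 'd'  n7⇒n8  ** P1@[64:66]
[67] read 'c'  n8⇒n0 ·f
[68] read 'd'  n0⇒n1
[69] read 'a'  n1⇒n2

Matches: [[4,1],[9,0],[18,0],[21,1],[24,1],[30,1],[35,1],[39,1],[44,0],[52,0],[57,0],[61,1],[66,1]]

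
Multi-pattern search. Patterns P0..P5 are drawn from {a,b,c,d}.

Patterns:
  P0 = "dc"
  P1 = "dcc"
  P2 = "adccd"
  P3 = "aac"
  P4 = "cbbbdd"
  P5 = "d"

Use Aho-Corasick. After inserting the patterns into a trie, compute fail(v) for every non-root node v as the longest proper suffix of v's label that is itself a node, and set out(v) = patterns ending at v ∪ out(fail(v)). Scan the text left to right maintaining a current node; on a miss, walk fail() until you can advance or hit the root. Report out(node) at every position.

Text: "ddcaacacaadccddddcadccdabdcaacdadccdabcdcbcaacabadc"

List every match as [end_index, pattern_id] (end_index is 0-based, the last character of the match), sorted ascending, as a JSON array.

Build automaton:
Trie nodes:
  0='ε' goto a→4 c→11 d→1
  1='d' goto c→2  [P5 ends]
  2='dc' goto c→3  [P0 ends]
  3='dcc' goto ·  [P1 ends]
  4='a' goto a→9 d→5
  5='ad' goto c→6
  6='adc' goto c→7
  7='adcc' goto d→8
  8='adccd' goto ·  [P2 ends]
  9='aa' goto c→10
  10='aac' goto ·  [P3 ends]
  11='c' goto b→12
  12='cb' goto b→13
  13='cbb' goto b→14
  14='cbbb' goto d→15
  15='cbbbd' goto d→16
  16='cbbbdd' goto ·  [P4 ends]

Failure links (BFS by depth):
  n1('d'): parent n0 fail=0; on 'd' 0 → fail=0;  out {5}∪∅={5}
  n4('a'): parent n0 fail=0; on 'a' 0 → fail=0;  out ∅∪∅=∅
  n11('c'): parent n0 fail=0; on 'c' 0 → fail=0;  out ∅∪∅=∅
  n2('dc'): parent n1 fail=0; on 'c' 0 → fail=11;  out {0}∪∅={0}
  n5('ad'): parent n4 fail=0; on 'd' 0 → fail=1;  out ∅∪{5}={5}
  n9('aa'): parent n4 fail=0; on 'a' 0 → fail=4;  out ∅∪∅=∅
  n12('cb'): parent n11 fail=0; on 'b' 0 → fail=0;  out ∅∪∅=∅
  n3('dcc'): parent n2 fail=11; on 'c' 11→0 → fail=11;  out {1}∪∅={1}
  n6('adc'): parent n5 fail=1; on 'c' 1 → fail=2;  out ∅∪{0}={0}
  n10('aac'): parent n9 fail=4; on 'c' 4→0 → fail=11;  out {3}∪∅={3}
  n13('cbb'): parent n12 fail=0; on 'b' 0 → fail=0;  out ∅∪∅=∅
  n7('adcc'): parent n6 fail=2; on 'c' 2 → fail=3;  out ∅∪{1}={1}
  n14('cbbb'): parent n13 fail=0; on 'b' 0 → fail=0;  out ∅∪∅=∅
  n8('adccd'): parent n7 fail=3; on 'd' 3→11→0 → fail=1;  out {2}∪{5}={2,5}
  n15('cbbbd'): parent n14 fail=0; on 'd' 0 → fail=1;  out ∅∪{5}={5}
  n16('cbbbdd'): parent n15 fail=1; on 'd' 1→0 → fail=1;  out {4}∪{5}={4,5}

Text stream:
i=0 'd': node 0→1  emit P5@[0:0]
i=1 'd': node 1→1 ·f  emit P5@[1:1]
i=2 'c': node 1→2  emit P0@[1:2]
i=3 'a': node 2→4 ·f
i=4 'a': node 4→9
i=5 'c': node 9→10  emit P3@[3:5]
i=6 'a': node 10→4 ·f
i=7 'c': node 4→11 ·f
i=8 'a': node 11→4 ·f
i=9 'a': node 4→9
i=10 'd': node 9→5 ·f  emit P5@[10:10]
i=11 'c': node 5→6  emit P0@[10:11]
i=12 'c': node 6→7  emit P1@[10:12]
i=13 'd': node 7→8  emit P2@[9:13],P5@[13:13]
i=14 'd': node 8→1 ·f  emit P5@[14:14]
i=15 'd': node 1→1 ·f  emit P5@[15:15]
i=16 'd': node 1→1 ·f  emit P5@[16:16]
i=17 'c': node 1→2  emit P0@[16:17]
i=18 'a': node 2→4 ·f
i=19 'd': node 4→5  emit P5@[19:19]
i=20 'c': node 5→6  emit P0@[19:20]
i=21 'c': node 6→7  emit P1@[19:21]
i=22 'd': node 7→8  emit P2@[18:22],P5@[22:22]
i=23 'a': node 8→4 ·f
i=24 'b': node 4→0 ·f
i=25 'd': node 0→1  emit P5@[25:25]
i=26 'c': node 1→2  emit P0@[25:26]
i=27 'a': node 2→4 ·f
i=28 'a': node 4→9
i=29 'c': node 9→10  emit P3@[27:29]
i=30 'd': node 10→1 ·f  emit P5@[30:30]
i=31 'a': node 1→4 ·f
i=32 'd': node 4→5  emit P5@[32:32]
i=33 'c': node 5→6  emit P0@[32:33]
i=34 'c': node 6→7  emit P1@[32:34]
i=35 'd': node 7→8  emit P2@[31:35],P5@[35:35]
i=36 'a': node 8→4 ·f
i=37 'b': node 4→0 ·f
i=38 'c': node 0→11
i=39 'd': node 11→1 ·f  emit P5@[39:39]
i=40 'c': node 1→2  emit P0@[39:40]
i=41 'b': node 2→12 ·f
i=42 'c': node 12→11 ·f
i=43 'a': node 11→4 ·f
i=44 'a': node 4→9
i=45 'c': node 9→10  emit P3@[43:45]
i=46 'a': node 10→4 ·f
i=47 'b': node 4→0 ·f
i=48 'a': node 0→4
i=49 'd': node 4→5  emit P5@[49:49]
i=50 'c': node 5→6  emit P0@[49:50]

All matches (sorted): [[0,5],[1,5],[2,0],[5,3],[10,5],[11,0],[12,1],[13,2],[13,5],[14,5],[15,5],[16,5],[17,0],[19,5],[20,0],[21,1],[22,2],[22,5],[25,5],[26,0],[29,3],[30,5],[32,5],[33,0],[34,1],[35,2],[35,5],[39,5],[40,0],[45,3],[49,5],[50,0]]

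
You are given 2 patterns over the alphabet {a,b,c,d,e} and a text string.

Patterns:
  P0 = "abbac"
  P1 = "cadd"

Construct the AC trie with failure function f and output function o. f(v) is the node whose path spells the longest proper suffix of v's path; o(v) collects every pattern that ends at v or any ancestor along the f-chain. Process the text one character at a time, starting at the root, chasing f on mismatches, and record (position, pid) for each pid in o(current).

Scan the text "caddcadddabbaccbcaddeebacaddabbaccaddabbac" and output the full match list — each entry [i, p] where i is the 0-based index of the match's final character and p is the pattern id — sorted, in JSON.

Build:
Trie (insert patterns):
  n0 'ε': a→1 c→6
  n1 'a': b→2
  n2 'ab': b→3
  n3 'abb': a→4
  n4 'abba': c→5
  n5 'abbac': ·  [P0 ends]
  n6 'c': a→7
  n7 'ca': d→8
  n8 'cad': d→9
  n9 'cadd': ·  [P1 ends]

Failure links (BFS by depth):
  n1('a'): parent n0 fail=0; on 'a' 0 → fail=0;  out ∅∪∅=∅
  n6('c'): parent n0 fail=0; on 'c' 0 → fail=0;  out ∅∪∅=∅
  n2('ab'): parent n1 fail=0; on 'b' 0 → fail=0;  out ∅∪∅=∅
  n7('ca'): parent n6 fail=0; on 'a' 0 → fail=1;  out ∅∪∅=∅
  n3('abb'): parent n2 fail=0; on 'b' 0 → fail=0;  out ∅∪∅=∅
  n8('cad'): parent n7 fail=1; on 'd' 1→0 → fail=0;  out ∅∪∅=∅
  n4('abba'): parent n3 fail=0; on 'a' 0 → fail=1;  out ∅∪∅=∅
  n9('cadd'): parent n8 fail=0; on 'd' 0 → fail=0;  out {1}∪∅={1}
  n5('abbac'): parent n4 fail=1; on 'c' 1→0 → fail=6;  out {0}∪∅={0}

Run:
[0] read 'c'  n0⇒n6
[1] read 'a'  n6⇒n7
[2] read 'd'  n7⇒n8
[3] read 'd'  n8⇒n9  → match P1@[0:3]
[4] read 'c'  n9⇒n6 (via fail)
[5] read 'a'  n6⇒n7
[6] read 'd'  n7⇒n8
[7] read 'd'  n8⇒n9  → match P1@[4:7]
[8] read 'd'  n9⇒n0 (via fail)
[9] read 'a'  n0⇒n1
[10] read 'b'  n1⇒n2
[11] read 'b'  n2⇒n3
[12] read 'a'  n3⇒n4
[13] read 'c'  n4⇒n5  → match P0@[9:13]
[14] read 'c'  n5⇒n6 (via fail)
[15] read 'b'  n6⇒n0 (via fail)
[16] read 'c'  n0⇒n6
[17] read 'a'  n6⇒n7
[18] read 'd'  n7⇒n8
[19] read 'd'  n8⇒n9  → match P1@[16:19]
[20] read 'e'  n9⇒n0 (via fail)
[21] read 'e'  n0⇒n0
[22] read 'b'  n0⇒n0
[23] read 'a'  n0⇒n1
[24] read 'c'  n1⇒n6 (via fail)
[25] read 'a'  n6⇒n7
[26] read 'd'  n7⇒n8
[27] read 'd'  n8⇒n9  → match P1@[24:27]
[28] read 'a'  n9⇒n1 (via fail)
[29] read 'b'  n1⇒n2
[30] read 'b'  n2⇒n3
[31] read 'a'  n3⇒n4
[32] read 'c'  n4⇒n5  → match P0@[28:32]
[33] read 'c'  n5⇒n6 (via fail)
[34] read 'a'  n6⇒n7
[35] read 'd'  n7⇒n8
[36] read 'd'  n8⇒n9  → match P1@[33:36]
[37] read 'a'  n9⇒n1 (via fail)
[38] read 'b'  n1⇒n2
[39] read 'b'  n2⇒n3
[40] read 'a'  n3⇒n4
[41] read 'c'  n4⇒n5  → match P0@[37:41]

All matches (sorted): [[3,1],[7,1],[13,0],[19,1],[27,1],[32,0],[36,1],[41,0]]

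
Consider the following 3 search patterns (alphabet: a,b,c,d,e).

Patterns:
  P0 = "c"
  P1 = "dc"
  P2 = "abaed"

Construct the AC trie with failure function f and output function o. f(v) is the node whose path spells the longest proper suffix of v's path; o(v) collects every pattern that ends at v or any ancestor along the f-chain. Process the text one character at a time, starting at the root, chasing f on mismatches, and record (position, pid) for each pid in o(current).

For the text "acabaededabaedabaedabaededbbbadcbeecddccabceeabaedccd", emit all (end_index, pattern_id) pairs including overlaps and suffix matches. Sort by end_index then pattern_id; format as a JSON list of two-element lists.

Build automaton:
Trie (insert patterns):
  n0 'ε': a→4 c→1 d→2
  n1 'c': ·  ←P0
  n2 'd': c→3
  n3 'dc': ·  ←P1
  n4 'a': b→5
  n5 'ab': a→6
  n6 'aba': e→7
  n7 'abae': d→8
  n8 'abaed': ·  ←P2

Failure links (BFS by depth):
  fail(1) 'c': from fail(0)=0 chase 'c': 0 ⇒ 0;  out={0}∪out(0)={0}
  fail(2) 'd': from fail(0)=0 chase 'd': 0 ⇒ 0;  out=∅∪out(0)=∅
  fail(4) 'a': from fail(0)=0 chase 'a': 0 ⇒ 0;  out=∅∪out(0)=∅
  fail(3) 'dc': from fail(2)=0 chase 'c': 0 ⇒ 1;  out={1}∪out(1)={0,1}
  fail(5) 'ab': from fail(4)=0 chase 'b': 0 ⇒ 0;  out=∅∪out(0)=∅
  fail(6) 'aba': from fail(5)=0 chase 'a': 0 ⇒ 4;  out=∅∪out(4)=∅
  fail(7) 'abae': from fail(6)=4 chase 'e': 4→0 ⇒ 0;  out=∅∪out(0)=∅
  fail(8) 'abaed': from fail(7)=0 chase 'd': 0 ⇒ 2;  out={2}∪out(2)={2}

Text stream:
[0] read 'a'  n0⇒n4
[1] read 'c'  n4⇒n1 (via fail)  → match P0@[1:1]
[2] read 'a'  n1⇒n4 (via fail)
[3] read 'b'  n4⇒n5
[4] read 'a'  n5⇒n6
[5] read 'e'  n6⇒n7
[6] read 'd'  n7⇒n8  → match P2@[2:6]
[7] read 'e'  n8⇒n0 (via fail)
[8] read 'd'  n0⇒n2
[9] read 'a'  n2⇒n4 (via fail)
[10] read 'b'  n4⇒n5
[11] read 'a'  n5⇒n6
[12] read 'e'  n6⇒n7
[13] read 'd'  n7⇒n8  → match P2@[9:13]
[14] read 'a'  n8⇒n4 (via fail)
[15] read 'b'  n4⇒n5
[16] read 'a'  n5⇒n6
[17] read 'e'  n6⇒n7
[18] read 'd'  n7⇒n8  → match P2@[14:18]
[19] read 'a'  n8⇒n4 (via fail)
[20] read 'b'  n4⇒n5
[21] read 'a'  n5⇒n6
[22] read 'e'  n6⇒n7
[23] read 'd'  n7⇒n8  → match P2@[19:23]
[24] read 'e'  n8⇒n0 (via fail)
[25] read 'd'  n0⇒n2
[26] read 'b'  n2⇒n0 (via fail)
[27] read 'b'  n0⇒n0
[28] read 'b'  n0⇒n0
[29] read 'a'  n0⇒n4
[30] read 'd'  n4⇒n2 (via fail)
[31] read 'c'  n2⇒n3  → match P0@[31:31],P1@[30:31]
[32] read 'b'  n3⇒n0 (via fail)
[33] read 'e'  n0⇒n0
[34] read 'e'  n0⇒n0
[35] read 'c'  n0⇒n1  → match P0@[35:35]
[36] read 'd'  n1⇒n2 (via fail)
[37] read 'd'  n2⇒n2 (via fail)
[38] read 'c'  n2⇒n3  → match P0@[38:38],P1@[37:38]
[39] read 'c'  n3⇒n1 (via fail)  → match P0@[39:39]
[40] read 'a'  n1⇒n4 (via fail)
[41] read 'b'  n4⇒n5
[42] read 'c'  n5⇒n1 (via fail)  → match P0@[42:42]
[43] read 'e'  n1⇒n0 (via fail)
[44] read 'e'  n0⇒n0
[45] read 'a'  n0⇒n4
[46] read 'b'  n4⇒n5
[47] read 'a'  n5⇒n6
[48] read 'e'  n6⇒n7
[49] read 'd'  n7⇒n8  → match P2@[45:49]
[50] read 'c'  n8⇒n3 (via fail)  → match P0@[50:50],P1@[49:50]
[51] read 'c'  n3⇒n1 (via fail)  → match P0@[51:51]
[52] read 'd'  n1⇒n2 (via fail)

Result: [[1,0],[6,2],[13,2],[18,2],[23,2],[31,0],[31,1],[35,0],[38,0],[38,1],[39,0],[42,0],[49,2],[50,0],[50,1],[51,0]]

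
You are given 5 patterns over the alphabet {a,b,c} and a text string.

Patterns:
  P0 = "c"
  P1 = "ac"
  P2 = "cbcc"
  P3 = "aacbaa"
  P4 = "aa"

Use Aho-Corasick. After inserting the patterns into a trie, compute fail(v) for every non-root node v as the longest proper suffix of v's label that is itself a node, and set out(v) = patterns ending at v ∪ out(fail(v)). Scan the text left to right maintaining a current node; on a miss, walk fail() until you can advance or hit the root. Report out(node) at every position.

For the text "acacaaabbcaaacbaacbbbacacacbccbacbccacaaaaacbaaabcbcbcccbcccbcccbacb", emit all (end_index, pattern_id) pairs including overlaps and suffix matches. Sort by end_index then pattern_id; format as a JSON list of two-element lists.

Build automaton:
Trie (insert patterns):
  0='ε' goto a→2 c→1
  1='c' goto b→4  ←P0
  2='a' goto a→7 c→3
  3='ac' goto ·  ←P1
  4='cb' goto c→5
  5='cbc' goto c→6
  6='cbcc' goto ·  ←P2
  7='aa' goto c→8  ←P4
  8='aac' goto b→9
  9='aacb' goto a→10
  10='aacba' goto a→11
  11='aacbaa' goto ·  ←P3

BFS fail/out derivation:
  fail(1) 'c': from fail(0)=0 chase 'c': 0 ⇒ 0;  out={0}∪out(0)={0}
  fail(2) 'a': from fail(0)=0 chase 'a': 0 ⇒ 0;  out=∅∪out(0)=∅
  fail(3) 'ac': from fail(2)=0 chase 'c': 0 ⇒ 1;  out={1}∪out(1)={0,1}
  fail(4) 'cb': from fail(1)=0 chase 'b': 0 ⇒ 0;  out=∅∪out(0)=∅
  fail(7) 'aa': from fail(2)=0 chase 'a': 0 ⇒ 2;  out={4}∪out(2)={4}
  fail(5) 'cbc': from fail(4)=0 chase 'c': 0 ⇒ 1;  out=∅∪out(1)={0}
  fail(8) 'aac': from fail(7)=2 chase 'c': 2 ⇒ 3;  out=∅∪out(3)={0,1}
  fail(6) 'cbcc': from fail(5)=1 chase 'c': 1→0 ⇒ 1;  out={2}∪out(1)={0,2}
  fail(9) 'aacb': from fail(8)=3 chase 'b': 3→1 ⇒ 4;  out=∅∪out(4)=∅
  fail(10) 'aacba': from fail(9)=4 chase 'a': 4→0 ⇒ 2;  out=∅∪out(2)=∅
  fail(11) 'aacbaa': from fail(10)=2 chase 'a': 2 ⇒ 7;  out={3}∪out(7)={3,4}

Scan:
pos 0 'a': at 2
pos 1 'c': at 3  ** P0@[1:1],P1@[0:1]
pos 2 'a': at 2 (fail-walked)
pos 3 'c': at 3  ** P0@[3:3],P1@[2:3]
pos 4 'a': at 2 (fail-walked)
pos 5 'a': at 7  ** P4@[4:5]
pos 6 'a': at 7 (fail-walked)  ** P4@[5:6]
pos 7 'b': at 0 (fail-walked)
pos 8 'b': at 0
pos 9 'c': at 1  ** P0@[9:9]
pos 10 'a': at 2 (fail-walked)
pos 11 'a': at 7  ** P4@[10:11]
pos 12 'a': at 7 (fail-walked)  ** P4@[11:12]
pos 13 'c': at 8  ** P0@[13:13],P1@[12:13]
pos 14 'b': at 9
pos 15 'a': at 10
pos 16 'a': at 11  ** P3@[11:16],P4@[15:16]
pos 17 'c': at 8 (fail-walked)  ** P0@[17:17],P1@[16:17]
pos 18 'b': at 9
pos 19 'b': at 0 (fail-walked)
pos 20 'b': at 0
pos 21 'a': at 2
pos 22 'c': at 3  ** P0@[22:22],P1@[21:22]
pos 23 'a': at 2 (fail-walked)
pos 24 'c': at 3  ** P0@[24:24],P1@[23:24]
pos 25 'a': at 2 (fail-walked)
pos 26 'c': at 3  ** P0@[26:26],P1@[25:26]
pos 27 'b': at 4 (fail-walked)
pos 28 'c': at 5  ** P0@[28:28]
pos 29 'c': at 6  ** P0@[29:29],P2@[26:29]
pos 30 'b': at 4 (fail-walked)
pos 31 'a': at 2 (fail-walked)
pos 32 'c': at 3  ** P0@[32:32],P1@[31:32]
pos 33 'b': at 4 (fail-walked)
pos 34 'c': at 5  ** P0@[34:34]
pos 35 'c': at 6  ** P0@[35:35],P2@[32:35]
pos 36 'a': at 2 (fail-walked)
pos 37 'c': at 3  ** P0@[37:37],P1@[36:37]
pos 38 'a': at 2 (fail-walked)
pos 39 'a': at 7  ** P4@[38:39]
pos 40 'a': at 7 (fail-walked)  ** P4@[39:40]
pos 41 'a': at 7 (fail-walked)  ** P4@[40:41]
pos 42 'a': at 7 (fail-walked)  ** P4@[41:42]
pos 43 'c': at 8  ** P0@[43:43],P1@[42:43]
pos 44 'b': at 9
pos 45 'a': at 10
pos 46 'a': at 11  ** P3@[41:46],P4@[45:46]
pos 47 'a': at 7 (fail-walked)  ** P4@[46:47]
pos 48 'b': at 0 (fail-walked)
pos 49 'c': at 1  ** P0@[49:49]
pos 50 'b': at 4
pos 51 'c': at 5  ** P0@[51:51]
pos 52 'b': at 4 (fail-walked)
pos 53 'c': at 5  ** P0@[53:53]
pos 54 'c': at 6  ** P0@[54:54],P2@[51:54]
pos 55 'c': at 1 (fail-walked)  ** P0@[55:55]
pos 56 'b': at 4
pos 57 'c': at 5  ** P0@[57:57]
pos 58 'c': at 6  ** P0@[58:58],P2@[55:58]
pos 59 'c': at 1 (fail-walked)  ** P0@[59:59]
pos 60 'b': at 4
pos 61 'c': at 5  ** P0@[61:61]
pos 62 'c': at 6  ** P0@[62:62],P2@[59:62]
pos 63 'c': at 1 (fail-walked)  ** P0@[63:63]
pos 64 'b': at 4
pos 65 'a': at 2 (fail-walked)
pos 66 'c': at 3  ** P0@[66:66],P1@[65:66]
pos 67 'b': at 4 (fail-walked)

Result: [[1,0],[1,1],[3,0],[3,1],[5,4],[6,4],[9,0],[11,4],[12,4],[13,0],[13,1],[16,3],[16,4],[17,0],[17,1],[22,0],[22,1],[24,0],[24,1],[26,0],[26,1],[28,0],[29,0],[29,2],[32,0],[32,1],[34,0],[35,0],[35,2],[37,0],[37,1],[39,4],[40,4],[41,4],[42,4],[43,0],[43,1],[46,3],[46,4],[47,4],[49,0],[51,0],[53,0],[54,0],[54,2],[55,0],[57,0],[58,0],[58,2],[59,0],[61,0],[62,0],[62,2],[63,0],[66,0],[66,1]]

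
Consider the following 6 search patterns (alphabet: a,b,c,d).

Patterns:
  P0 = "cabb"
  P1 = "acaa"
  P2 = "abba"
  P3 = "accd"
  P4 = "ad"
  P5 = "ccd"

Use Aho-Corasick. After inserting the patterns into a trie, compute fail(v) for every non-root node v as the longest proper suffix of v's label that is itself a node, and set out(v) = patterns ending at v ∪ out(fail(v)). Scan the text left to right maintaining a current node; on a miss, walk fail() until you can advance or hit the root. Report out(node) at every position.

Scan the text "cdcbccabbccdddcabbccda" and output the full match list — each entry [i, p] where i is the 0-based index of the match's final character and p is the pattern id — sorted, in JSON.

Build automaton:
Trie (insert patterns):
  0='ε' goto a→5 c→1
  1='c' goto a→2 c→15
  2='ca' goto b→3
  3='cab' goto b→4
  4='cabb' goto ·  ←P0
  5='a' goto b→9 c→6 d→14
  6='ac' goto a→7 c→12
  7='aca' goto a→8
  8='acaa' goto ·  ←P1
  9='ab' goto b→10
  10='abb' goto a→11
  11='abba' goto ·  ←P2
  12='acc' goto d→13
  13='accd' goto ·  ←P3
  14='ad' goto ·  ←P4
  15='cc' goto d→16
  16='ccd' goto ·  ←P5

BFS fail/out derivation:
  fail(1) 'c': from fail(0)=0 chase 'c': 0 ⇒ 0;  out=∅∪out(0)=∅
  fail(5) 'a': from fail(0)=0 chase 'a': 0 ⇒ 0;  out=∅∪out(0)=∅
  fail(2) 'ca': from fail(1)=0 chase 'a': 0 ⇒ 5;  out=∅∪out(5)=∅
  fail(6) 'ac': from fail(5)=0 chase 'c': 0 ⇒ 1;  out=∅∪out(1)=∅
  fail(9) 'ab': from fail(5)=0 chase 'b': 0 ⇒ 0;  out=∅∪out(0)=∅
  fail(14) 'ad': from fail(5)=0 chase 'd': 0 ⇒ 0;  out={4}∪out(0)={4}
  fail(15) 'cc': from fail(1)=0 chase 'c': 0 ⇒ 1;  out=∅∪out(1)=∅
  fail(3) 'cab': from fail(2)=5 chase 'b': 5 ⇒ 9;  out=∅∪out(9)=∅
  fail(7) 'aca': from fail(6)=1 chase 'a': 1 ⇒ 2;  out=∅∪out(2)=∅
  fail(10) 'abb': from fail(9)=0 chase 'b': 0 ⇒ 0;  out=∅∪out(0)=∅
  fail(12) 'acc': from fail(6)=1 chase 'c': 1 ⇒ 15;  out=∅∪out(15)=∅
  fail(16) 'ccd': from fail(15)=1 chase 'd': 1→0 ⇒ 0;  out={5}∪out(0)={5}
  fail(4) 'cabb': from fail(3)=9 chase 'b': 9 ⇒ 10;  out={0}∪out(10)={0}
  fail(8) 'acaa': from fail(7)=2 chase 'a': 2→5→0 ⇒ 5;  out={1}∪out(5)={1}
  fail(11) 'abba': from fail(10)=0 chase 'a': 0 ⇒ 5;  out={2}∪out(5)={2}
  fail(13) 'accd': from fail(12)=15 chase 'd': 15 ⇒ 16;  out={3}∪out(16)={3,5}

Scan:
i=0 'c': node 0→1
i=1 'd': node 1→0 ·f
i=2 'c': node 0→1
i=3 'b': node 1→0 ·f
i=4 'c': node 0→1
i=5 'c': node 1→15
i=6 'a': node 15→2 ·f
i=7 'b': node 2→3
i=8 'b': node 3→4  ** P0@[5:8]
i=9 'c': node 4→1 ·f
i=10 'c': node 1→15
i=11 'd': node 15→16  ** P5@[9:11]
i=12 'd': node 16→0 ·f
i=13 'd': node 0→0
i=14 'c': node 0→1
i=15 'a': node 1→2
i=16 'b': node 2→3
i=17 'b': node 3→4  ** P0@[14:17]
i=18 'c': node 4→1 ·f
i=19 'c': node 1→15
i=20 'd': node 15→16  ** P5@[18:20]
i=21 'a': node 16→5 ·f

All matches (sorted): [[8,0],[11,5],[17,0],[20,5]]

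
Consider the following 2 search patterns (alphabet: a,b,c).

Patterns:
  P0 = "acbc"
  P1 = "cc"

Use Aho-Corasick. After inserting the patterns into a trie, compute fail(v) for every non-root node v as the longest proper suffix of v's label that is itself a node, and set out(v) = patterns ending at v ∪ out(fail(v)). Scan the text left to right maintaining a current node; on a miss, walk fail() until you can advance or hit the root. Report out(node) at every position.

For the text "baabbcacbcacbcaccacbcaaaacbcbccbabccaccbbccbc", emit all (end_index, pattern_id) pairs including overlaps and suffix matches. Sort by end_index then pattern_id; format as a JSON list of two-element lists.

Build automaton:
Trie (insert patterns):
  0='ε' goto a→1 c→5
  1='a' goto c→2
  2='ac' goto b→3
  3='acb' goto c→4
  4='acbc' goto ·  [P0 ends]
  5='c' goto c→6
  6='cc' goto ·  [P1 ends]

BFS fail/out derivation:
  n1('a'): parent n0 fail=0; on 'a' 0 → fail=0;  out ∅∪∅=∅
  n5('c'): parent n0 fail=0; on 'c' 0 → fail=0;  out ∅∪∅=∅
  n2('ac'): parent n1 fail=0; on 'c' 0 → fail=5;  out ∅∪∅=∅
  n6('cc'): parent n5 fail=0; on 'c' 0 → fail=5;  out {1}∪∅={1}
  n3('acb'): parent n2 fail=5; on 'b' 5→0 → fail=0;  out ∅∪∅=∅
  n4('acbc'): parent n3 fail=0; on 'c' 0 → fail=5;  out {0}∪∅={0}

Scan:
[0] read 'b'  n0⇒n0
[1] read 'a'  n0⇒n1
[2] read 'a'  n1⇒n1 ·f
[3] read 'b'  n1⇒n0 ·f
[4] read 'b'  n0⇒n0
[5] read 'c'  n0⇒n5
[6] read 'a'  n5⇒n1 ·f
[7] read 'c'  n1⇒n2
[8] read 'b'  n2⇒n3
[9] read 'c'  n3⇒n4  emit P0@[6:9]
[10] read 'a'  n4⇒n1 ·f
[11] read 'c'  n1⇒n2
[12] read 'b'  n2⇒n3
[13] read 'c'  n3⇒n4  emit P0@[10:13]
[14] read 'a'  n4⇒n1 ·f
[15] read 'c'  n1⇒n2
[16] read 'c'  n2⇒n6 ·f  emit P1@[15:16]
[17] read 'a'  n6⇒n1 ·f
[18] read 'c'  n1⇒n2
[19] read 'b'  n2⇒n3
[20] read 'c'  n3⇒n4  emit P0@[17:20]
[21] read 'a'  n4⇒n1 ·f
[22] read 'a'  n1⇒n1 ·f
[23] read 'a'  n1⇒n1 ·f
[24] read 'a'  n1⇒n1 ·f
[25] read 'c'  n1⇒n2
[26] read 'b'  n2⇒n3
[27] read 'c'  n3⇒n4  emit P0@[24:27]
[28] read 'b'  n4⇒n0 ·f
[29] read 'c'  n0⇒n5
[30] read 'c'  n5⇒n6  emit P1@[29:30]
[31] read 'b'  n6⇒n0 ·f
[32] read 'a'  n0⇒n1
[33] read 'b'  n1⇒n0 ·f
[34] read 'c'  n0⇒n5
[35] read 'c'  n5⇒n6  emit P1@[34:35]
[36] read 'a'  n6⇒n1 ·f
[37] read 'c'  n1⇒n2
[38] read 'c'  n2⇒n6 ·f  emit P1@[37:38]
[39] read 'b'  n6⇒n0 ·f
[40] read 'b'  n0⇒n0
[41] read 'c'  n0⇒n5
[42] read 'c'  n5⇒n6  emit P1@[41:42]
[43] read 'b'  n6⇒n0 ·f
[44] read 'c'  n0⇒n5

Matches: [[9,0],[13,0],[16,1],[20,0],[27,0],[30,1],[35,1],[38,1],[42,1]]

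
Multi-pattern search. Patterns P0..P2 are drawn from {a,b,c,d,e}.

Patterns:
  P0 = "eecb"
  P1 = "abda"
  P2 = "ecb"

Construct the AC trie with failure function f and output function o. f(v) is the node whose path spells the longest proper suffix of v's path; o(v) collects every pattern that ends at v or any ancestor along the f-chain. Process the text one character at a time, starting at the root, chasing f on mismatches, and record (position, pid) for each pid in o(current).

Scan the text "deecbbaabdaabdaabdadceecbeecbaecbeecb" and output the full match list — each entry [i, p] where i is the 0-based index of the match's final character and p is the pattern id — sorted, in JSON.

Construct AC machine:
Trie (insert patterns):
  0='ε' goto a→5 e→1
  1='e' goto c→9 e→2
  2='ee' goto c→3
  3='eec' goto b→4
  4='eecb' goto ·  ←P0
  5='a' goto b→6
  6='ab' goto d→7
  7='abd' goto a→8
  8='abda' goto ·  ←P1
  9='ec' goto b→10
  10='ecb' goto ·  ←P2

Failure links (BFS by depth):
  fail(1) 'e': from fail(0)=0 chase 'e': 0 ⇒ 0;  out=∅∪out(0)=∅
  fail(5) 'a': from fail(0)=0 chase 'a': 0 ⇒ 0;  out=∅∪out(0)=∅
  fail(2) 'ee': from fail(1)=0 chase 'e': 0 ⇒ 1;  out=∅∪out(1)=∅
  fail(6) 'ab': from fail(5)=0 chase 'b': 0 ⇒ 0;  out=∅∪out(0)=∅
  fail(9) 'ec': from fail(1)=0 chase 'c': 0 ⇒ 0;  out=∅∪out(0)=∅
  fail(3) 'eec': from fail(2)=1 chase 'c': 1 ⇒ 9;  out=∅∪out(9)=∅
  fail(7) 'abd': from fail(6)=0 chase 'd': 0 ⇒ 0;  out=∅∪out(0)=∅
  fail(10) 'ecb': from fail(9)=0 chase 'b': 0 ⇒ 0;  out={2}∪out(0)={2}
  fail(4) 'eecb': from fail(3)=9 chase 'b': 9 ⇒ 10;  out={0}∪out(10)={0,2}
  fail(8) 'abda': from fail(7)=0 chase 'a': 0 ⇒ 5;  out={1}∪out(5)={1}

Scan:
i=0 'd': node 0→0
i=1 'e': node 0→1
i=2 'e': node 1→2
i=3 'c': node 2→3
i=4 'b': node 3→4  → match P0@[1:4],P2@[2:4]
i=5 'b': node 4→0 ·f
i=6 'a': node 0→5
i=7 'a': node 5→5 ·f
i=8 'b': node 5→6
i=9 'd': node 6→7
i=10 'a': node 7→8  → match P1@[7:10]
i=11 'a': node 8→5 ·f
i=12 'b': node 5→6
i=13 'd': node 6→7
i=14 'a': node 7→8  → match P1@[11:14]
i=15 'a': node 8→5 ·f
i=16 'b': node 5→6
i=17 'd': node 6→7
i=18 'a': node 7→8  → match P1@[15:18]
i=19 'd': node 8→0 ·f
i=20 'c': node 0→0
i=21 'e': node 0→1
i=22 'e': node 1→2
i=23 'c': node 2→3
i=24 'b': node 3→4  → match P0@[21:24],P2@[22:24]
i=25 'e': node 4→1 ·f
i=26 'e': node 1→2
i=27 'c': node 2→3
i=28 'b': node 3→4  → match P0@[25:28],P2@[26:28]
i=29 'a': node 4→5 ·f
i=30 'e': node 5→1 ·f
i=31 'c': node 1→9
i=32 'b': node 9→10  → match P2@[30:32]
i=33 'e': node 10→1 ·f
i=34 'e': node 1→2
i=35 'c': node 2→3
i=36 'b': node 3→4  → match P0@[33:36],P2@[34:36]

Result: [[4,0],[4,2],[10,1],[14,1],[18,1],[24,0],[24,2],[28,0],[28,2],[32,2],[36,0],[36,2]]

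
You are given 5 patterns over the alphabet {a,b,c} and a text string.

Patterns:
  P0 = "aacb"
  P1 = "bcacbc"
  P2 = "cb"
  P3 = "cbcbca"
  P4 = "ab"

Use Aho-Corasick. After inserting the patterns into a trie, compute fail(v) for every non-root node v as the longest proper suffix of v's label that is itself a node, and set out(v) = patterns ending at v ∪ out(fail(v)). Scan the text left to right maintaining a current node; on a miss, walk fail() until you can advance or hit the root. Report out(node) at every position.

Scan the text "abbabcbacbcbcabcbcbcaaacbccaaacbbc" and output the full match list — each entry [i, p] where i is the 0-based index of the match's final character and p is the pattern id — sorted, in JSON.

Build automaton:
Trie (insert patterns):
  n0 'ε': a→1 b→5 c→11
  n1 'a': a→2 b→17
  n2 'aa': c→3
  n3 'aac': b→4
  n4 'aacb': ·  [P0 ends]
  n5 'b': c→6
  n6 'bc': a→7
  n7 'bca': c→8
  n8 'bcac': b→9
  n9 'bcacb': c→10
  n10 'bcacbc': ·  [P1 ends]
  n11 'c': b→12
  n12 'cb': c→13  [P2 ends]
  n13 'cbc': b→14
  n14 'cbcb': c→15
  n15 'cbcbc': a→16
  n16 'cbcbca': ·  [P3 ends]
  n17 'ab': ·  [P4 ends]

BFS fail/out derivation:
  n1('a'): parent n0 fail=0; on 'a' 0 → fail=0;  out ∅∪∅=∅
  n5('b'): parent n0 fail=0; on 'b' 0 → fail=0;  out ∅∪∅=∅
  n11('c'): parent n0 fail=0; on 'c' 0 → fail=0;  out ∅∪∅=∅
  n2('aa'): parent n1 fail=0; on 'a' 0 → fail=1;  out ∅∪∅=∅
  n6('bc'): parent n5 fail=0; on 'c' 0 → fail=11;  out ∅∪∅=∅
  n12('cb'): parent n11 fail=0; on 'b' 0 → fail=5;  out {2}∪∅={2}
  n17('ab'): parent n1 fail=0; on 'b' 0 → fail=5;  out {4}∪∅={4}
  n3('aac'): parent n2 fail=1; on 'c' 1→0 → fail=11;  out ∅∪∅=∅
  n7('bca'): parent n6 fail=11; on 'a' 11→0 → fail=1;  out ∅∪∅=∅
  n13('cbc'): parent n12 fail=5; on 'c' 5 → fail=6;  out ∅∪∅=∅
  n4('aacb'): parent n3 fail=11; on 'b' 11 → fail=12;  out {0}∪{2}={0,2}
  n8('bcac'): parent n7 fail=1; on 'c' 1→0 → fail=11;  out ∅∪∅=∅
  n14('cbcb'): parent n13 fail=6; on 'b' 6→11 → fail=12;  out ∅∪{2}={2}
  n9('bcacb'): parent n8 fail=11; on 'b' 11 → fail=12;  out ∅∪{2}={2}
  n15('cbcbc'): parent n14 fail=12; on 'c' 12 → fail=13;  out ∅∪∅=∅
  n10('bcacbc'): parent n9 fail=12; on 'c' 12 → fail=13;  out {1}∪∅={1}
  n16('cbcbca'): parent n15 fail=13; on 'a' 13→6 → fail=7;  out {3}∪∅={3}

Text stream:
[0] read 'a'  n0⇒n1
[1] read 'b'  n1⇒n17  ** P4@[0:1]
[2] read 'b'  n17⇒n5 ·f
[3] read 'a'  n5⇒n1 ·f
[4] read 'b'  n1⇒n17  ** P4@[3:4]
[5] read 'c'  n17⇒n6 ·f
[6] read 'b'  n6⇒n12 ·f  ** P2@[5:6]
[7] read 'a'  n12⇒n1 ·f
[8] read 'c'  n1⇒n11 ·f
[9] read 'b'  n11⇒n12  ** P2@[8:9]
[10] read 'c'  n12⇒n13
[11] read 'b'  n13⇒n14  ** P2@[10:11]
[12] read 'c'  n14⇒n15
[13] read 'a'  n15⇒n16  ** P3@[8:13]
[14] read 'b'  n16⇒n17 ·f  ** P4@[13:14]
[15] read 'c'  n17⇒n6 ·f
[16] read 'b'  n6⇒n12 ·f  ** P2@[15:16]
[17] read 'c'  n12⇒n13
[18] read 'b'  n13⇒n14  ** P2@[17:18]
[19] read 'c'  n14⇒n15
[20] read 'a'  n15⇒n16  ** P3@[15:20]
[21] read 'a'  n16⇒n2 ·f
[22] read 'a'  n2⇒n2 ·f
[23] read 'c'  n2⇒n3
[24] read 'b'  n3⇒n4  ** P0@[21:24],P2@[23:24]
[25] read 'c'  n4⇒n13 ·f
[26] read 'c'  n13⇒n11 ·f
[27] read 'a'  n11⇒n1 ·f
[28] read 'a'  n1⇒n2
[29] read 'a'  n2⇒n2 ·f
[30] read 'c'  n2⇒n3
[31] read 'b'  n3⇒n4  ** P0@[28:31],P2@[30:31]
[32] read 'b'  n4⇒n5 ·f
[33] read 'c'  n5⇒n6

All matches (sorted): [[1,4],[4,4],[6,2],[9,2],[11,2],[13,3],[14,4],[16,2],[18,2],[20,3],[24,0],[24,2],[31,0],[31,2]]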